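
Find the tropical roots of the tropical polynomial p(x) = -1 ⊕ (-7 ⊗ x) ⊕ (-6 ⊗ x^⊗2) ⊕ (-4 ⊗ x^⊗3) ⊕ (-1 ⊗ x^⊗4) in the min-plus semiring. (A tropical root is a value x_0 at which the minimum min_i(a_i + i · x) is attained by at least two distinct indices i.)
Roots: {-3, -2, -1, 6}

Each tropical root is a break point of the lower envelope of the lines y = a_i + i · x (there are 5 lines, with slopes 0, 1, ..., 4). Only the lines that attain the minimum somewhere contribute to roots; other lines are dominated. Here the surviving (envelope) indices are i = 4, i = 3, i = 2, i = 1, i = 0.
Intersections between consecutive envelope lines give the roots: for adjacent envelope indices i < j the intersection is x = (a_i − a_j) / (j − i). Reading off the sorted break points: {-3, -2, -1, 6}.
Verification: at each break x_0, at least two indices attain the minimum of min_i(a_i + i · x_0).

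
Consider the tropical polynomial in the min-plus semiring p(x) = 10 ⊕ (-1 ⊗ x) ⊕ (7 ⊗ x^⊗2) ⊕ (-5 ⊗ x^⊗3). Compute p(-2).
p(-2) = -11

A tropical monomial a ⊗ x^⊗i evaluates to a + i · x. Evaluating each term at x = -2:
  Term 0 contributes 10 + 0 · -2 = 10
  Term 1 contributes -1 + 1 · -2 = -3
  Term 2 contributes 7 + 2 · -2 = 3
  Term 3 contributes -5 + 3 · -2 = -11
p(-2) = ⊕ of these = min[10, -3, 3, -11] = -11.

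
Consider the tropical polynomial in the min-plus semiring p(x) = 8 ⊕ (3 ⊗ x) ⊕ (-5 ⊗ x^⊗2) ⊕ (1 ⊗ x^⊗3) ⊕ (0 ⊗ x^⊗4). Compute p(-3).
p(-3) = -12

A tropical monomial a ⊗ x^⊗i evaluates to a + i · x. Evaluating each term at x = -3:
  Term 0 contributes 8 + 0 · -3 = 8
  Term 1 contributes 3 + 1 · -3 = 0
  Term 2 contributes -5 + 2 · -3 = -11
  Term 3 contributes 1 + 3 · -3 = -8
  Term 4 contributes 0 + 4 · -3 = -12
p(-3) = ⊕ of these = min[8, 0, -11, -8, -12] = -12.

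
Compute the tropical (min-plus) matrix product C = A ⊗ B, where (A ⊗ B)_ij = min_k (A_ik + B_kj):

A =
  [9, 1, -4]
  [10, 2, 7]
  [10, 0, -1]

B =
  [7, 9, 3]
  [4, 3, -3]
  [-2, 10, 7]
A ⊗ B =
  [-6, 4, -2]
  [5, 5, -1]
  [-3, 3, -3]

Apply the min-plus product entry-by-entry:
  C[0][0] = min over k of (A[0][0] + B[0][0] = 9 + 7 = 16, A[0][1] + B[1][0] = 1 + 4 = 5, A[0][2] + B[2][0] = -4 + -2 = -6) = -6 (attained at k = 2)
  C[0][1] = min over k of (A[0][0] + B[0][1] = 9 + 9 = 18, A[0][1] + B[1][1] = 1 + 3 = 4, A[0][2] + B[2][1] = -4 + 10 = 6) = 4 (attained at k = 1)
  C[0][2] = min over k of (A[0][0] + B[0][2] = 9 + 3 = 12, A[0][1] + B[1][2] = 1 + -3 = -2, A[0][2] + B[2][2] = -4 + 7 = 3) = -2 (attained at k = 1)
  C[1][0] = min over k of (A[1][0] + B[0][0] = 10 + 7 = 17, A[1][1] + B[1][0] = 2 + 4 = 6, A[1][2] + B[2][0] = 7 + -2 = 5) = 5 (attained at k = 2)
  C[1][1] = min over k of (A[1][0] + B[0][1] = 10 + 9 = 19, A[1][1] + B[1][1] = 2 + 3 = 5, A[1][2] + B[2][1] = 7 + 10 = 17) = 5 (attained at k = 1)
  C[1][2] = min over k of (A[1][0] + B[0][2] = 10 + 3 = 13, A[1][1] + B[1][2] = 2 + -3 = -1, A[1][2] + B[2][2] = 7 + 7 = 14) = -1 (attained at k = 1)
  C[2][0] = min over k of (A[2][0] + B[0][0] = 10 + 7 = 17, A[2][1] + B[1][0] = 0 + 4 = 4, A[2][2] + B[2][0] = -1 + -2 = -3) = -3 (attained at k = 2)
  C[2][1] = min over k of (A[2][0] + B[0][1] = 10 + 9 = 19, A[2][1] + B[1][1] = 0 + 3 = 3, A[2][2] + B[2][1] = -1 + 10 = 9) = 3 (attained at k = 1)
  C[2][2] = min over k of (A[2][0] + B[0][2] = 10 + 3 = 13, A[2][1] + B[1][2] = 0 + -3 = -3, A[2][2] + B[2][2] = -1 + 7 = 6) = -3 (attained at k = 1)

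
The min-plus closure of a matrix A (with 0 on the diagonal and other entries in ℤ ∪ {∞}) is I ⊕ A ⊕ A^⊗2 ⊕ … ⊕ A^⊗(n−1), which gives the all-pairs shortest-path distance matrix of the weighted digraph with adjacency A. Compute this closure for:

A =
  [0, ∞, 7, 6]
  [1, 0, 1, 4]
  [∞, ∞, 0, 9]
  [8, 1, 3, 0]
Closure =
  [0, 7, 7, 6]
  [1, 0, 1, 4]
  [11, 10, 0, 9]
  [2, 1, 2, 0]

This is the Floyd-Warshall all-pairs shortest-path computation. For each intermediate vertex k = 0, 1, …, 3, update dist[i][j] ← min(dist[i][j], dist[i][k] + dist[k][j]). The final matrix gives, for each (i, j), the minimum total weight of any directed path from i to j (possibly empty when i = j).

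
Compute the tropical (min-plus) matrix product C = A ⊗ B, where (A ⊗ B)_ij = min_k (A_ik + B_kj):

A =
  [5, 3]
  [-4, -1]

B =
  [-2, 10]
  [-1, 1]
A ⊗ B =
  [2, 4]
  [-6, 0]

Apply the min-plus product entry-by-entry:
  C[0][0] = min over k of (A[0][0] + B[0][0] = 5 + -2 = 3, A[0][1] + B[1][0] = 3 + -1 = 2) = 2 (attained at k = 1)
  C[0][1] = min over k of (A[0][0] + B[0][1] = 5 + 10 = 15, A[0][1] + B[1][1] = 3 + 1 = 4) = 4 (attained at k = 1)
  C[1][0] = min over k of (A[1][0] + B[0][0] = -4 + -2 = -6, A[1][1] + B[1][0] = -1 + -1 = -2) = -6 (attained at k = 0)
  C[1][1] = min over k of (A[1][0] + B[0][1] = -4 + 10 = 6, A[1][1] + B[1][1] = -1 + 1 = 0) = 0 (attained at k = 1)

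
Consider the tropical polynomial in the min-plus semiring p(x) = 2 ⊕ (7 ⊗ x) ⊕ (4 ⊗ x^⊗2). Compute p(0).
p(0) = 2

A tropical monomial a ⊗ x^⊗i evaluates to a + i · x. Evaluating each term at x = 0:
  Term 0 contributes 2 + 0 · 0 = 2
  Term 1 contributes 7 + 1 · 0 = 7
  Term 2 contributes 4 + 2 · 0 = 4
p(0) = ⊕ of these = min[2, 7, 4] = 2.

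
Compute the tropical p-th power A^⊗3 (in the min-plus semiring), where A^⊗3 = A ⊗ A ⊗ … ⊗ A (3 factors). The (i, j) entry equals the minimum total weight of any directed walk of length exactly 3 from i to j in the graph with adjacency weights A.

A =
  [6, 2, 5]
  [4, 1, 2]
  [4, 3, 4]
A^⊗3 =
  [7, 4, 5]
  [6, 3, 4]
  [8, 5, 6]

Each entry (A^⊗3)_ij equals the minimum over all length-3 walks i = v_0 → v_1 → … → v_3 = j of Σ_t A[v_t][v_{t+1}]. For example, for (i, j) = (0, 2) we minimise over 9 possible intermediate vertex sequences; the minimum is 5, attained along the walk 0 → 1 → 1 → 2.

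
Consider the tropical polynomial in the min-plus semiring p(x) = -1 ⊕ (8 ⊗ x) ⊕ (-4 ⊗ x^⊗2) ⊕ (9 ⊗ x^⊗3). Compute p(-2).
p(-2) = -8

A tropical monomial a ⊗ x^⊗i evaluates to a + i · x. Evaluating each term at x = -2:
  Term 0 contributes -1 + 0 · -2 = -1
  Term 1 contributes 8 + 1 · -2 = 6
  Term 2 contributes -4 + 2 · -2 = -8
  Term 3 contributes 9 + 3 · -2 = 3
p(-2) = ⊕ of these = min[-1, 6, -8, 3] = -8.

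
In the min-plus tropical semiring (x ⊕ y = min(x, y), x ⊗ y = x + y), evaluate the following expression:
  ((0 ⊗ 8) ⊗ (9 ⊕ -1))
((0 ⊗ 8) ⊗ (9 ⊕ -1)) = 7

Expand innermost to outermost. Recall ⊕ takes the minimum of its arguments and ⊗ takes their sum. Working out the expression ((0 ⊗ 8) ⊗ (9 ⊕ -1)) gives 7.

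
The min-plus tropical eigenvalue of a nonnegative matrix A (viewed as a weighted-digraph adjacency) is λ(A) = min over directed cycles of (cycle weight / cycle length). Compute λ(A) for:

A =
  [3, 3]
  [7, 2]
λ(A) = 2

Enumerate directed cycles and compute their means (weight / length). Sample:
  cycle 0 → 0: weight = 3, length = 1, mean = 3/1 ≈ 3.000
  cycle 1 → 1: weight = 2, length = 1, mean = 2/1 ≈ 2.000
  cycle 0 → 1 → 0: weight = 10, length = 2, mean = 10/2 ≈ 5.000
  cycle 1 → 0 → 1: weight = 10, length = 2, mean = 10/2 ≈ 5.000
Minimum mean = 2.000, attained e.g. along the cycle 1 → 1 with weight 2 and length 1. So λ(A) = 2/1 = 2.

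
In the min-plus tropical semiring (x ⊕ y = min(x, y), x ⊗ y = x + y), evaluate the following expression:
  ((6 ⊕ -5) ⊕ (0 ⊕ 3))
((6 ⊕ -5) ⊕ (0 ⊕ 3)) = -5

Expand innermost to outermost. Recall ⊕ takes the minimum of its arguments and ⊗ takes their sum. Working out the expression ((6 ⊕ -5) ⊕ (0 ⊕ 3)) gives -5.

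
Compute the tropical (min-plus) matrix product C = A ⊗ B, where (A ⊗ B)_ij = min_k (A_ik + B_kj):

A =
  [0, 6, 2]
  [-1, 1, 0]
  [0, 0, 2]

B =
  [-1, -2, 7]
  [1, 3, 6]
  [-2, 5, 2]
A ⊗ B =
  [-1, -2, 4]
  [-2, -3, 2]
  [-1, -2, 4]

Apply the min-plus product entry-by-entry:
  C[0][0] = min over k of (A[0][0] + B[0][0] = 0 + -1 = -1, A[0][1] + B[1][0] = 6 + 1 = 7, A[0][2] + B[2][0] = 2 + -2 = 0) = -1 (attained at k = 0)
  C[0][1] = min over k of (A[0][0] + B[0][1] = 0 + -2 = -2, A[0][1] + B[1][1] = 6 + 3 = 9, A[0][2] + B[2][1] = 2 + 5 = 7) = -2 (attained at k = 0)
  C[0][2] = min over k of (A[0][0] + B[0][2] = 0 + 7 = 7, A[0][1] + B[1][2] = 6 + 6 = 12, A[0][2] + B[2][2] = 2 + 2 = 4) = 4 (attained at k = 2)
  C[1][0] = min over k of (A[1][0] + B[0][0] = -1 + -1 = -2, A[1][1] + B[1][0] = 1 + 1 = 2, A[1][2] + B[2][0] = 0 + -2 = -2) = -2 (attained at k = 0)
  C[1][1] = min over k of (A[1][0] + B[0][1] = -1 + -2 = -3, A[1][1] + B[1][1] = 1 + 3 = 4, A[1][2] + B[2][1] = 0 + 5 = 5) = -3 (attained at k = 0)
  C[1][2] = min over k of (A[1][0] + B[0][2] = -1 + 7 = 6, A[1][1] + B[1][2] = 1 + 6 = 7, A[1][2] + B[2][2] = 0 + 2 = 2) = 2 (attained at k = 2)
  C[2][0] = min over k of (A[2][0] + B[0][0] = 0 + -1 = -1, A[2][1] + B[1][0] = 0 + 1 = 1, A[2][2] + B[2][0] = 2 + -2 = 0) = -1 (attained at k = 0)
  C[2][1] = min over k of (A[2][0] + B[0][1] = 0 + -2 = -2, A[2][1] + B[1][1] = 0 + 3 = 3, A[2][2] + B[2][1] = 2 + 5 = 7) = -2 (attained at k = 0)
  C[2][2] = min over k of (A[2][0] + B[0][2] = 0 + 7 = 7, A[2][1] + B[1][2] = 0 + 6 = 6, A[2][2] + B[2][2] = 2 + 2 = 4) = 4 (attained at k = 2)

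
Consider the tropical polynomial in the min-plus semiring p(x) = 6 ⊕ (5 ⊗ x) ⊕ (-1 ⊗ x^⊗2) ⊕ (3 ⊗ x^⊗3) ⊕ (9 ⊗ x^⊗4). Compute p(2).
p(2) = 3

A tropical monomial a ⊗ x^⊗i evaluates to a + i · x. Evaluating each term at x = 2:
  Term 0 contributes 6 + 0 · 2 = 6
  Term 1 contributes 5 + 1 · 2 = 7
  Term 2 contributes -1 + 2 · 2 = 3
  Term 3 contributes 3 + 3 · 2 = 9
  Term 4 contributes 9 + 4 · 2 = 17
p(2) = ⊕ of these = min[6, 7, 3, 9, 17] = 3.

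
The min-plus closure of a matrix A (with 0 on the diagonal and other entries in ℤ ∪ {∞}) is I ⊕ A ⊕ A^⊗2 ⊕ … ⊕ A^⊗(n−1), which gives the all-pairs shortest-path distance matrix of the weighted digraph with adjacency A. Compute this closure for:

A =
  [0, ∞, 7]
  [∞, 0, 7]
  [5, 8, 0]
Closure =
  [0, 15, 7]
  [12, 0, 7]
  [5, 8, 0]

This is the Floyd-Warshall all-pairs shortest-path computation. For each intermediate vertex k = 0, 1, …, 2, update dist[i][j] ← min(dist[i][j], dist[i][k] + dist[k][j]). The final matrix gives, for each (i, j), the minimum total weight of any directed path from i to j (possibly empty when i = j).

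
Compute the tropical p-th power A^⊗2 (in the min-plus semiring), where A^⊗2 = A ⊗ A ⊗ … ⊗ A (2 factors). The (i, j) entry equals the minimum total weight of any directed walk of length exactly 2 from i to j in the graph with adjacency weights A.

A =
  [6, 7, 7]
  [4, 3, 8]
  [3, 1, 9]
A^⊗2 =
  [10, 8, 13]
  [7, 6, 11]
  [5, 4, 9]

Each entry (A^⊗2)_ij equals the minimum over all length-2 walks i = v_0 → v_1 → … → v_2 = j of Σ_t A[v_t][v_{t+1}]. For example, for (i, j) = (0, 2) we minimise over 3 possible intermediate vertex sequences; the minimum is 13, attained along the walk 0 → 0 → 2.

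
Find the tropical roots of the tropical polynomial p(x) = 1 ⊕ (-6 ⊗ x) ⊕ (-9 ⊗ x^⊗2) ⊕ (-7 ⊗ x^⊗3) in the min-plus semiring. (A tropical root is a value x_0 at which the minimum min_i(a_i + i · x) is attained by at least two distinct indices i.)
Roots: {-2, 3, 7}

Each tropical root is a break point of the lower envelope of the lines y = a_i + i · x (there are 4 lines, with slopes 0, 1, ..., 3). Only the lines that attain the minimum somewhere contribute to roots; other lines are dominated. Here the surviving (envelope) indices are i = 3, i = 2, i = 1, i = 0.
Intersections between consecutive envelope lines give the roots: for adjacent envelope indices i < j the intersection is x = (a_i − a_j) / (j − i). Reading off the sorted break points: {-2, 3, 7}.
Verification: at each break x_0, at least two indices attain the minimum of min_i(a_i + i · x_0).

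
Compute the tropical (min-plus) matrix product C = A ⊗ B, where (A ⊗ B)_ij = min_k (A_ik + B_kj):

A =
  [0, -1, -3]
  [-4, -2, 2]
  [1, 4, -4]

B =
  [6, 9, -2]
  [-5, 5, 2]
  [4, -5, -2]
A ⊗ B =
  [-6, -8, -5]
  [-7, -3, -6]
  [-1, -9, -6]

Apply the min-plus product entry-by-entry:
  C[0][0] = min over k of (A[0][0] + B[0][0] = 0 + 6 = 6, A[0][1] + B[1][0] = -1 + -5 = -6, A[0][2] + B[2][0] = -3 + 4 = 1) = -6 (attained at k = 1)
  C[0][1] = min over k of (A[0][0] + B[0][1] = 0 + 9 = 9, A[0][1] + B[1][1] = -1 + 5 = 4, A[0][2] + B[2][1] = -3 + -5 = -8) = -8 (attained at k = 2)
  C[0][2] = min over k of (A[0][0] + B[0][2] = 0 + -2 = -2, A[0][1] + B[1][2] = -1 + 2 = 1, A[0][2] + B[2][2] = -3 + -2 = -5) = -5 (attained at k = 2)
  C[1][0] = min over k of (A[1][0] + B[0][0] = -4 + 6 = 2, A[1][1] + B[1][0] = -2 + -5 = -7, A[1][2] + B[2][0] = 2 + 4 = 6) = -7 (attained at k = 1)
  C[1][1] = min over k of (A[1][0] + B[0][1] = -4 + 9 = 5, A[1][1] + B[1][1] = -2 + 5 = 3, A[1][2] + B[2][1] = 2 + -5 = -3) = -3 (attained at k = 2)
  C[1][2] = min over k of (A[1][0] + B[0][2] = -4 + -2 = -6, A[1][1] + B[1][2] = -2 + 2 = 0, A[1][2] + B[2][2] = 2 + -2 = 0) = -6 (attained at k = 0)
  C[2][0] = min over k of (A[2][0] + B[0][0] = 1 + 6 = 7, A[2][1] + B[1][0] = 4 + -5 = -1, A[2][2] + B[2][0] = -4 + 4 = 0) = -1 (attained at k = 1)
  C[2][1] = min over k of (A[2][0] + B[0][1] = 1 + 9 = 10, A[2][1] + B[1][1] = 4 + 5 = 9, A[2][2] + B[2][1] = -4 + -5 = -9) = -9 (attained at k = 2)
  C[2][2] = min over k of (A[2][0] + B[0][2] = 1 + -2 = -1, A[2][1] + B[1][2] = 4 + 2 = 6, A[2][2] + B[2][2] = -4 + -2 = -6) = -6 (attained at k = 2)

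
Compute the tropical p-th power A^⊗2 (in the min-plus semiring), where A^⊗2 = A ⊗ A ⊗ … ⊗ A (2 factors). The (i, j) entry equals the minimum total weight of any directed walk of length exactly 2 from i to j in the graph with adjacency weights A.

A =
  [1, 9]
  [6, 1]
A^⊗2 =
  [2, 10]
  [7, 2]

Each entry (A^⊗2)_ij equals the minimum over all length-2 walks i = v_0 → v_1 → … → v_2 = j of Σ_t A[v_t][v_{t+1}]. For example, for (i, j) = (0, 1) we minimise over 2 possible intermediate vertex sequences; the minimum is 10, attained along the walk 0 → 0 → 1.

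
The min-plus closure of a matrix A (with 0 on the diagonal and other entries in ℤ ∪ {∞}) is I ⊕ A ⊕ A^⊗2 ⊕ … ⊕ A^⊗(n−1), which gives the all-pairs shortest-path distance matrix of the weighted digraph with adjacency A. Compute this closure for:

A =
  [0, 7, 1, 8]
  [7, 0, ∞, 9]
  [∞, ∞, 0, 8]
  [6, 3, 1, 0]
Closure =
  [0, 7, 1, 8]
  [7, 0, 8, 9]
  [14, 11, 0, 8]
  [6, 3, 1, 0]

This is the Floyd-Warshall all-pairs shortest-path computation. For each intermediate vertex k = 0, 1, …, 3, update dist[i][j] ← min(dist[i][j], dist[i][k] + dist[k][j]). The final matrix gives, for each (i, j), the minimum total weight of any directed path from i to j (possibly empty when i = j).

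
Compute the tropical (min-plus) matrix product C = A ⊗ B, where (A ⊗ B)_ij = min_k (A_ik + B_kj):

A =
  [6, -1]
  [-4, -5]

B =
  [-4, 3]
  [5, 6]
A ⊗ B =
  [2, 5]
  [-8, -1]

Apply the min-plus product entry-by-entry:
  C[0][0] = min over k of (A[0][0] + B[0][0] = 6 + -4 = 2, A[0][1] + B[1][0] = -1 + 5 = 4) = 2 (attained at k = 0)
  C[0][1] = min over k of (A[0][0] + B[0][1] = 6 + 3 = 9, A[0][1] + B[1][1] = -1 + 6 = 5) = 5 (attained at k = 1)
  C[1][0] = min over k of (A[1][0] + B[0][0] = -4 + -4 = -8, A[1][1] + B[1][0] = -5 + 5 = 0) = -8 (attained at k = 0)
  C[1][1] = min over k of (A[1][0] + B[0][1] = -4 + 3 = -1, A[1][1] + B[1][1] = -5 + 6 = 1) = -1 (attained at k = 0)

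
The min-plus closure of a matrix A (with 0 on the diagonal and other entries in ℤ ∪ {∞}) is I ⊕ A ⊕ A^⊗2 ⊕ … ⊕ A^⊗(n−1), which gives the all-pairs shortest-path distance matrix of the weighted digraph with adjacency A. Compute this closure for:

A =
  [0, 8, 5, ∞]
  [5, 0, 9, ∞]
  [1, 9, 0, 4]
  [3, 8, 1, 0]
Closure =
  [0, 8, 5, 9]
  [5, 0, 9, 13]
  [1, 9, 0, 4]
  [2, 8, 1, 0]

This is the Floyd-Warshall all-pairs shortest-path computation. For each intermediate vertex k = 0, 1, …, 3, update dist[i][j] ← min(dist[i][j], dist[i][k] + dist[k][j]). The final matrix gives, for each (i, j), the minimum total weight of any directed path from i to j (possibly empty when i = j).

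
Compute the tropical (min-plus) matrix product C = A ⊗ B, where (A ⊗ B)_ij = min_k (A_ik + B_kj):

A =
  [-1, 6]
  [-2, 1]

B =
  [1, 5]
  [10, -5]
A ⊗ B =
  [0, 1]
  [-1, -4]

Apply the min-plus product entry-by-entry:
  C[0][0] = min over k of (A[0][0] + B[0][0] = -1 + 1 = 0, A[0][1] + B[1][0] = 6 + 10 = 16) = 0 (attained at k = 0)
  C[0][1] = min over k of (A[0][0] + B[0][1] = -1 + 5 = 4, A[0][1] + B[1][1] = 6 + -5 = 1) = 1 (attained at k = 1)
  C[1][0] = min over k of (A[1][0] + B[0][0] = -2 + 1 = -1, A[1][1] + B[1][0] = 1 + 10 = 11) = -1 (attained at k = 0)
  C[1][1] = min over k of (A[1][0] + B[0][1] = -2 + 5 = 3, A[1][1] + B[1][1] = 1 + -5 = -4) = -4 (attained at k = 1)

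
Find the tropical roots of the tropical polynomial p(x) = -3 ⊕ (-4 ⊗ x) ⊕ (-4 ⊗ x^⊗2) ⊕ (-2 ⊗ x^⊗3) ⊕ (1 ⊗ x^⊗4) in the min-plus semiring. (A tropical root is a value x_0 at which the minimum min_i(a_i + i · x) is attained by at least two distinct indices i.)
Roots: {-3, -2, 0, 1}

Each tropical root is a break point of the lower envelope of the lines y = a_i + i · x (there are 5 lines, with slopes 0, 1, ..., 4). Only the lines that attain the minimum somewhere contribute to roots; other lines are dominated. Here the surviving (envelope) indices are i = 4, i = 3, i = 2, i = 1, i = 0.
Intersections between consecutive envelope lines give the roots: for adjacent envelope indices i < j the intersection is x = (a_i − a_j) / (j − i). Reading off the sorted break points: {-3, -2, 0, 1}.
Verification: at each break x_0, at least two indices attain the minimum of min_i(a_i + i · x_0).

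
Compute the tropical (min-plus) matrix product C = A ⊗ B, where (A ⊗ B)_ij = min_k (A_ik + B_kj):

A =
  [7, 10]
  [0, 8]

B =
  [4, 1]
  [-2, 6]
A ⊗ B =
  [8, 8]
  [4, 1]

Apply the min-plus product entry-by-entry:
  C[0][0] = min over k of (A[0][0] + B[0][0] = 7 + 4 = 11, A[0][1] + B[1][0] = 10 + -2 = 8) = 8 (attained at k = 1)
  C[0][1] = min over k of (A[0][0] + B[0][1] = 7 + 1 = 8, A[0][1] + B[1][1] = 10 + 6 = 16) = 8 (attained at k = 0)
  C[1][0] = min over k of (A[1][0] + B[0][0] = 0 + 4 = 4, A[1][1] + B[1][0] = 8 + -2 = 6) = 4 (attained at k = 0)
  C[1][1] = min over k of (A[1][0] + B[0][1] = 0 + 1 = 1, A[1][1] + B[1][1] = 8 + 6 = 14) = 1 (attained at k = 0)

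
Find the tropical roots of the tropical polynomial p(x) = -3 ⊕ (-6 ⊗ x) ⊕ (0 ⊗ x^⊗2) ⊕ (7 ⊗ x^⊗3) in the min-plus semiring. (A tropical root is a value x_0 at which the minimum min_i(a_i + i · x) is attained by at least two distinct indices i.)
Roots: {-7, -6, 3}

Each tropical root is a break point of the lower envelope of the lines y = a_i + i · x (there are 4 lines, with slopes 0, 1, ..., 3). Only the lines that attain the minimum somewhere contribute to roots; other lines are dominated. Here the surviving (envelope) indices are i = 3, i = 2, i = 1, i = 0.
Intersections between consecutive envelope lines give the roots: for adjacent envelope indices i < j the intersection is x = (a_i − a_j) / (j − i). Reading off the sorted break points: {-7, -6, 3}.
Verification: at each break x_0, at least two indices attain the minimum of min_i(a_i + i · x_0).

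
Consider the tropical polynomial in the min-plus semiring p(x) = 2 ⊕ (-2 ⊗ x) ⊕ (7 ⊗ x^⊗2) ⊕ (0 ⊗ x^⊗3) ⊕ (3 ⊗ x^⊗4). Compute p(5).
p(5) = 2

A tropical monomial a ⊗ x^⊗i evaluates to a + i · x. Evaluating each term at x = 5:
  Term 0 contributes 2 + 0 · 5 = 2
  Term 1 contributes -2 + 1 · 5 = 3
  Term 2 contributes 7 + 2 · 5 = 17
  Term 3 contributes 0 + 3 · 5 = 15
  Term 4 contributes 3 + 4 · 5 = 23
p(5) = ⊕ of these = min[2, 3, 17, 15, 23] = 2.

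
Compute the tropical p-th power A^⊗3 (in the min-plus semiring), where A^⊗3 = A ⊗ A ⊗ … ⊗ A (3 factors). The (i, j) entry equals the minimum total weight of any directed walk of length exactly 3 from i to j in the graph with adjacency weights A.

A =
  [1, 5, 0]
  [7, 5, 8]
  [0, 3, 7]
A^⊗3 =
  [1, 4, 0]
  [7, 10, 8]
  [0, 3, 1]

Each entry (A^⊗3)_ij equals the minimum over all length-3 walks i = v_0 → v_1 → … → v_3 = j of Σ_t A[v_t][v_{t+1}]. For example, for (i, j) = (0, 2) we minimise over 9 possible intermediate vertex sequences; the minimum is 0, attained along the walk 0 → 2 → 0 → 2.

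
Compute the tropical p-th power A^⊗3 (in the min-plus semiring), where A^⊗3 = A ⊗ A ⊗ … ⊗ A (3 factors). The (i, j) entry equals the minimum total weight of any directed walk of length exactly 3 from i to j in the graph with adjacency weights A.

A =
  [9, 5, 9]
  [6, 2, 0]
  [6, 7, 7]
A^⊗3 =
  [11, 9, 7]
  [8, 6, 4]
  [13, 11, 9]

Each entry (A^⊗3)_ij equals the minimum over all length-3 walks i = v_0 → v_1 → … → v_3 = j of Σ_t A[v_t][v_{t+1}]. For example, for (i, j) = (0, 2) we minimise over 9 possible intermediate vertex sequences; the minimum is 7, attained along the walk 0 → 1 → 1 → 2.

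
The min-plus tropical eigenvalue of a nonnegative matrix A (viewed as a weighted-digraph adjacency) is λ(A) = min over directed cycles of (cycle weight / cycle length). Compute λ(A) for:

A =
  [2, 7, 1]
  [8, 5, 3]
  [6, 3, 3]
λ(A) = 2

Enumerate directed cycles and compute their means (weight / length). Sample:
  cycle 0 → 0: weight = 2, length = 1, mean = 2/1 ≈ 2.000
  cycle 1 → 1: weight = 5, length = 1, mean = 5/1 ≈ 5.000
  cycle 2 → 2: weight = 3, length = 1, mean = 3/1 ≈ 3.000
  cycle 0 → 1 → 0: weight = 15, length = 2, mean = 15/2 ≈ 7.500
  cycle 0 → 2 → 0: weight = 7, length = 2, mean = 7/2 ≈ 3.500
  cycle 1 → 0 → 1: weight = 15, length = 2, mean = 15/2 ≈ 7.500
Minimum mean = 2.000, attained e.g. along the cycle 0 → 0 with weight 2 and length 1. So λ(A) = 2/1 = 2.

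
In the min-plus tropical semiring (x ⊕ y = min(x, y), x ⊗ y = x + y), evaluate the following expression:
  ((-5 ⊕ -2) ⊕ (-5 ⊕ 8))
((-5 ⊕ -2) ⊕ (-5 ⊕ 8)) = -5

Expand innermost to outermost. Recall ⊕ takes the minimum of its arguments and ⊗ takes their sum. Working out the expression ((-5 ⊕ -2) ⊕ (-5 ⊕ 8)) gives -5.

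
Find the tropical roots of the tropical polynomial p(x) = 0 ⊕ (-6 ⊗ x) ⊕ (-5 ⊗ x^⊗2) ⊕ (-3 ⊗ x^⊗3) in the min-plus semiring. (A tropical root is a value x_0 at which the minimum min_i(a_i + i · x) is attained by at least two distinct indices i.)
Roots: {-2, -1, 6}

Each tropical root is a break point of the lower envelope of the lines y = a_i + i · x (there are 4 lines, with slopes 0, 1, ..., 3). Only the lines that attain the minimum somewhere contribute to roots; other lines are dominated. Here the surviving (envelope) indices are i = 3, i = 2, i = 1, i = 0.
Intersections between consecutive envelope lines give the roots: for adjacent envelope indices i < j the intersection is x = (a_i − a_j) / (j − i). Reading off the sorted break points: {-2, -1, 6}.
Verification: at each break x_0, at least two indices attain the minimum of min_i(a_i + i · x_0).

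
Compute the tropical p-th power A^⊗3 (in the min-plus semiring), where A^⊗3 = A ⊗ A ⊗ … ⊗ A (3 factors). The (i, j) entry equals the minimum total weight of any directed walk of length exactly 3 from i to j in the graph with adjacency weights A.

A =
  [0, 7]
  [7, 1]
A^⊗3 =
  [0, 7]
  [7, 3]

Each entry (A^⊗3)_ij equals the minimum over all length-3 walks i = v_0 → v_1 → … → v_3 = j of Σ_t A[v_t][v_{t+1}]. For example, for (i, j) = (0, 1) we minimise over 4 possible intermediate vertex sequences; the minimum is 7, attained along the walk 0 → 0 → 0 → 1.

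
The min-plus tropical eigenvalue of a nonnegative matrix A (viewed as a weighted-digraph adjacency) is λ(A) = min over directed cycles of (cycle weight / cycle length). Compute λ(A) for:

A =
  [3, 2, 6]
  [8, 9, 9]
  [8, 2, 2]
λ(A) = 2

Enumerate directed cycles and compute their means (weight / length). Sample:
  cycle 0 → 0: weight = 3, length = 1, mean = 3/1 ≈ 3.000
  cycle 1 → 1: weight = 9, length = 1, mean = 9/1 ≈ 9.000
  cycle 2 → 2: weight = 2, length = 1, mean = 2/1 ≈ 2.000
  cycle 0 → 1 → 0: weight = 10, length = 2, mean = 10/2 ≈ 5.000
  cycle 0 → 2 → 0: weight = 14, length = 2, mean = 14/2 ≈ 7.000
  cycle 1 → 0 → 1: weight = 10, length = 2, mean = 10/2 ≈ 5.000
Minimum mean = 2.000, attained e.g. along the cycle 2 → 2 with weight 2 and length 1. So λ(A) = 2/1 = 2.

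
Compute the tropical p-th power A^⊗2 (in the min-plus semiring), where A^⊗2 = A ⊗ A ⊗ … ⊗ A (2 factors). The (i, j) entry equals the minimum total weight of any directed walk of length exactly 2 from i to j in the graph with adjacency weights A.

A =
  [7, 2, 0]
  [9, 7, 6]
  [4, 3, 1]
A^⊗2 =
  [4, 3, 1]
  [10, 9, 7]
  [5, 4, 2]

Each entry (A^⊗2)_ij equals the minimum over all length-2 walks i = v_0 → v_1 → … → v_2 = j of Σ_t A[v_t][v_{t+1}]. For example, for (i, j) = (0, 2) we minimise over 3 possible intermediate vertex sequences; the minimum is 1, attained along the walk 0 → 2 → 2.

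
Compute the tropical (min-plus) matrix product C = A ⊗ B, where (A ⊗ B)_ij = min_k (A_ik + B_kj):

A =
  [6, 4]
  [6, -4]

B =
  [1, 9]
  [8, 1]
A ⊗ B =
  [7, 5]
  [4, -3]

Apply the min-plus product entry-by-entry:
  C[0][0] = min over k of (A[0][0] + B[0][0] = 6 + 1 = 7, A[0][1] + B[1][0] = 4 + 8 = 12) = 7 (attained at k = 0)
  C[0][1] = min over k of (A[0][0] + B[0][1] = 6 + 9 = 15, A[0][1] + B[1][1] = 4 + 1 = 5) = 5 (attained at k = 1)
  C[1][0] = min over k of (A[1][0] + B[0][0] = 6 + 1 = 7, A[1][1] + B[1][0] = -4 + 8 = 4) = 4 (attained at k = 1)
  C[1][1] = min over k of (A[1][0] + B[0][1] = 6 + 9 = 15, A[1][1] + B[1][1] = -4 + 1 = -3) = -3 (attained at k = 1)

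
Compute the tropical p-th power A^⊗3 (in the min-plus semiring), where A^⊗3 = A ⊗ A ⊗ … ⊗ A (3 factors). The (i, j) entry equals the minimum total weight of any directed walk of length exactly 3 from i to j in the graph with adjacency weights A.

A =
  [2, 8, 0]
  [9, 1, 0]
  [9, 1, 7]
A^⊗3 =
  [6, 2, 1]
  [10, 2, 1]
  [10, 2, 2]

Each entry (A^⊗3)_ij equals the minimum over all length-3 walks i = v_0 → v_1 → … → v_3 = j of Σ_t A[v_t][v_{t+1}]. For example, for (i, j) = (0, 2) we minimise over 9 possible intermediate vertex sequences; the minimum is 1, attained along the walk 0 → 2 → 1 → 2.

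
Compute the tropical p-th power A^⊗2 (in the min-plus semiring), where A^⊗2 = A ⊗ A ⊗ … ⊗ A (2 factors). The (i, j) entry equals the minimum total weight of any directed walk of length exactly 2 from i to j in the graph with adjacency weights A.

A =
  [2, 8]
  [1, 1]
A^⊗2 =
  [4, 9]
  [2, 2]

Each entry (A^⊗2)_ij equals the minimum over all length-2 walks i = v_0 → v_1 → … → v_2 = j of Σ_t A[v_t][v_{t+1}]. For example, for (i, j) = (0, 1) we minimise over 2 possible intermediate vertex sequences; the minimum is 9, attained along the walk 0 → 1 → 1.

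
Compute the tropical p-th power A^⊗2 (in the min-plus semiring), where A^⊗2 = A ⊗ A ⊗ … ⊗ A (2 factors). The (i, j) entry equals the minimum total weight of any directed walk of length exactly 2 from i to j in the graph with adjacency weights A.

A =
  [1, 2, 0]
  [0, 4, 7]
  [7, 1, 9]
A^⊗2 =
  [2, 1, 1]
  [1, 2, 0]
  [1, 5, 7]

Each entry (A^⊗2)_ij equals the minimum over all length-2 walks i = v_0 → v_1 → … → v_2 = j of Σ_t A[v_t][v_{t+1}]. For example, for (i, j) = (0, 2) we minimise over 3 possible intermediate vertex sequences; the minimum is 1, attained along the walk 0 → 0 → 2.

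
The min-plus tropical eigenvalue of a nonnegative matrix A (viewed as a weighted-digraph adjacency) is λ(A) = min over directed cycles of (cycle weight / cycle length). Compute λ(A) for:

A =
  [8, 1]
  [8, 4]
λ(A) = 4

Enumerate directed cycles and compute their means (weight / length). Sample:
  cycle 0 → 0: weight = 8, length = 1, mean = 8/1 ≈ 8.000
  cycle 1 → 1: weight = 4, length = 1, mean = 4/1 ≈ 4.000
  cycle 0 → 1 → 0: weight = 9, length = 2, mean = 9/2 ≈ 4.500
  cycle 1 → 0 → 1: weight = 9, length = 2, mean = 9/2 ≈ 4.500
Minimum mean = 4.000, attained e.g. along the cycle 1 → 1 with weight 4 and length 1. So λ(A) = 4/1 = 4.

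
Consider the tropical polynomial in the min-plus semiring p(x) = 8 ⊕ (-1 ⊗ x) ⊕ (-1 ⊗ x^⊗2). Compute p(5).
p(5) = 4

A tropical monomial a ⊗ x^⊗i evaluates to a + i · x. Evaluating each term at x = 5:
  Term 0 contributes 8 + 0 · 5 = 8
  Term 1 contributes -1 + 1 · 5 = 4
  Term 2 contributes -1 + 2 · 5 = 9
p(5) = ⊕ of these = min[8, 4, 9] = 4.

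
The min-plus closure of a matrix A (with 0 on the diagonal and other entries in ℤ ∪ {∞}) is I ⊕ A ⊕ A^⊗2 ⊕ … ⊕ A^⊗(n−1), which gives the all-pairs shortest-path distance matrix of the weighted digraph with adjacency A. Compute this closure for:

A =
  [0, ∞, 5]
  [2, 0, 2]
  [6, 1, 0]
Closure =
  [0, 6, 5]
  [2, 0, 2]
  [3, 1, 0]

This is the Floyd-Warshall all-pairs shortest-path computation. For each intermediate vertex k = 0, 1, …, 2, update dist[i][j] ← min(dist[i][j], dist[i][k] + dist[k][j]). The final matrix gives, for each (i, j), the minimum total weight of any directed path from i to j (possibly empty when i = j).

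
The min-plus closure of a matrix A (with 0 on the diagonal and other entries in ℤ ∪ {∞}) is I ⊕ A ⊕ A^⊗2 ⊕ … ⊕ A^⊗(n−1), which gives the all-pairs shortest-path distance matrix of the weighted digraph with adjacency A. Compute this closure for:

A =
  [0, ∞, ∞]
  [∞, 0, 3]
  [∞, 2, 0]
Closure =
  [0, ∞, ∞]
  [∞, 0, 3]
  [∞, 2, 0]

This is the Floyd-Warshall all-pairs shortest-path computation. For each intermediate vertex k = 0, 1, …, 2, update dist[i][j] ← min(dist[i][j], dist[i][k] + dist[k][j]). The final matrix gives, for each (i, j), the minimum total weight of any directed path from i to j (possibly empty when i = j).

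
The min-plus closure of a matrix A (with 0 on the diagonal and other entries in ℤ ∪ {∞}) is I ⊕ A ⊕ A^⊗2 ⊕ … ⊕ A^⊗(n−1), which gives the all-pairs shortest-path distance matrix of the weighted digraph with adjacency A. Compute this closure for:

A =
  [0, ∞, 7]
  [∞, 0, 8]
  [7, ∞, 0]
Closure =
  [0, ∞, 7]
  [15, 0, 8]
  [7, ∞, 0]

This is the Floyd-Warshall all-pairs shortest-path computation. For each intermediate vertex k = 0, 1, …, 2, update dist[i][j] ← min(dist[i][j], dist[i][k] + dist[k][j]). The final matrix gives, for each (i, j), the minimum total weight of any directed path from i to j (possibly empty when i = j).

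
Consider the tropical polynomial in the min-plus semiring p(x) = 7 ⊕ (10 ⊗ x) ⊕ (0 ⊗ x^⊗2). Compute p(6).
p(6) = 7

A tropical monomial a ⊗ x^⊗i evaluates to a + i · x. Evaluating each term at x = 6:
  Term 0 contributes 7 + 0 · 6 = 7
  Term 1 contributes 10 + 1 · 6 = 16
  Term 2 contributes 0 + 2 · 6 = 12
p(6) = ⊕ of these = min[7, 16, 12] = 7.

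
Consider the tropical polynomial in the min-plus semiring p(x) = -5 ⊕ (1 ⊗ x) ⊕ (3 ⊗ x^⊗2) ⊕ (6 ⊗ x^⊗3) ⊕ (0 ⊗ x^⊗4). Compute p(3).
p(3) = -5

A tropical monomial a ⊗ x^⊗i evaluates to a + i · x. Evaluating each term at x = 3:
  Term 0 contributes -5 + 0 · 3 = -5
  Term 1 contributes 1 + 1 · 3 = 4
  Term 2 contributes 3 + 2 · 3 = 9
  Term 3 contributes 6 + 3 · 3 = 15
  Term 4 contributes 0 + 4 · 3 = 12
p(3) = ⊕ of these = min[-5, 4, 9, 15, 12] = -5.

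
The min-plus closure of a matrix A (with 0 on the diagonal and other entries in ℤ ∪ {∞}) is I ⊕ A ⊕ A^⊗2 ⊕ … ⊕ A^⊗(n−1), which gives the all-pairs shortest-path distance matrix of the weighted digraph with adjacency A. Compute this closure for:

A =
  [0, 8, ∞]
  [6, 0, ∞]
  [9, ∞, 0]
Closure =
  [0, 8, ∞]
  [6, 0, ∞]
  [9, 17, 0]

This is the Floyd-Warshall all-pairs shortest-path computation. For each intermediate vertex k = 0, 1, …, 2, update dist[i][j] ← min(dist[i][j], dist[i][k] + dist[k][j]). The final matrix gives, for each (i, j), the minimum total weight of any directed path from i to j (possibly empty when i = j).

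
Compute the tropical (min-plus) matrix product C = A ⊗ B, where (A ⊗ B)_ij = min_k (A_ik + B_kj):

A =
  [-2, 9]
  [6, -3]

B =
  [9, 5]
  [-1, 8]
A ⊗ B =
  [7, 3]
  [-4, 5]

Apply the min-plus product entry-by-entry:
  C[0][0] = min over k of (A[0][0] + B[0][0] = -2 + 9 = 7, A[0][1] + B[1][0] = 9 + -1 = 8) = 7 (attained at k = 0)
  C[0][1] = min over k of (A[0][0] + B[0][1] = -2 + 5 = 3, A[0][1] + B[1][1] = 9 + 8 = 17) = 3 (attained at k = 0)
  C[1][0] = min over k of (A[1][0] + B[0][0] = 6 + 9 = 15, A[1][1] + B[1][0] = -3 + -1 = -4) = -4 (attained at k = 1)
  C[1][1] = min over k of (A[1][0] + B[0][1] = 6 + 5 = 11, A[1][1] + B[1][1] = -3 + 8 = 5) = 5 (attained at k = 1)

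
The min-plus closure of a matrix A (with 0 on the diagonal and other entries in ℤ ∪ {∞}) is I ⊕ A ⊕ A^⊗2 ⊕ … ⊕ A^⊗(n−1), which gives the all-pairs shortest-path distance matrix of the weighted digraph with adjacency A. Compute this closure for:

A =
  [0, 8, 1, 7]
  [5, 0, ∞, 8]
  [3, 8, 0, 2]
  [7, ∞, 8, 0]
Closure =
  [0, 8, 1, 3]
  [5, 0, 6, 8]
  [3, 8, 0, 2]
  [7, 15, 8, 0]

This is the Floyd-Warshall all-pairs shortest-path computation. For each intermediate vertex k = 0, 1, …, 3, update dist[i][j] ← min(dist[i][j], dist[i][k] + dist[k][j]). The final matrix gives, for each (i, j), the minimum total weight of any directed path from i to j (possibly empty when i = j).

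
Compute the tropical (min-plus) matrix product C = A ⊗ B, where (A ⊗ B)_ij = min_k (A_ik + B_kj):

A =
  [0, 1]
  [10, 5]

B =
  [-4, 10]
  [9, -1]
A ⊗ B =
  [-4, 0]
  [6, 4]

Apply the min-plus product entry-by-entry:
  C[0][0] = min over k of (A[0][0] + B[0][0] = 0 + -4 = -4, A[0][1] + B[1][0] = 1 + 9 = 10) = -4 (attained at k = 0)
  C[0][1] = min over k of (A[0][0] + B[0][1] = 0 + 10 = 10, A[0][1] + B[1][1] = 1 + -1 = 0) = 0 (attained at k = 1)
  C[1][0] = min over k of (A[1][0] + B[0][0] = 10 + -4 = 6, A[1][1] + B[1][0] = 5 + 9 = 14) = 6 (attained at k = 0)
  C[1][1] = min over k of (A[1][0] + B[0][1] = 10 + 10 = 20, A[1][1] + B[1][1] = 5 + -1 = 4) = 4 (attained at k = 1)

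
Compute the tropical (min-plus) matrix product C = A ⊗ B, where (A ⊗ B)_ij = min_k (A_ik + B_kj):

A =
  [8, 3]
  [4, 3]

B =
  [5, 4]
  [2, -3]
A ⊗ B =
  [5, 0]
  [5, 0]

Apply the min-plus product entry-by-entry:
  C[0][0] = min over k of (A[0][0] + B[0][0] = 8 + 5 = 13, A[0][1] + B[1][0] = 3 + 2 = 5) = 5 (attained at k = 1)
  C[0][1] = min over k of (A[0][0] + B[0][1] = 8 + 4 = 12, A[0][1] + B[1][1] = 3 + -3 = 0) = 0 (attained at k = 1)
  C[1][0] = min over k of (A[1][0] + B[0][0] = 4 + 5 = 9, A[1][1] + B[1][0] = 3 + 2 = 5) = 5 (attained at k = 1)
  C[1][1] = min over k of (A[1][0] + B[0][1] = 4 + 4 = 8, A[1][1] + B[1][1] = 3 + -3 = 0) = 0 (attained at k = 1)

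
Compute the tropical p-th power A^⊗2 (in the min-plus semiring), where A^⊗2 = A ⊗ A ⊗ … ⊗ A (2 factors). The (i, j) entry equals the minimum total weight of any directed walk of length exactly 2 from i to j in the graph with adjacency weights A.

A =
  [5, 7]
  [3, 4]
A^⊗2 =
  [10, 11]
  [7, 8]

Each entry (A^⊗2)_ij equals the minimum over all length-2 walks i = v_0 → v_1 → … → v_2 = j of Σ_t A[v_t][v_{t+1}]. For example, for (i, j) = (0, 1) we minimise over 2 possible intermediate vertex sequences; the minimum is 11, attained along the walk 0 → 1 → 1.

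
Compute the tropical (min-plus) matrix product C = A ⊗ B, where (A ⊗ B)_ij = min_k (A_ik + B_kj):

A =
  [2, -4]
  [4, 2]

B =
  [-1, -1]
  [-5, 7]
A ⊗ B =
  [-9, 1]
  [-3, 3]

Apply the min-plus product entry-by-entry:
  C[0][0] = min over k of (A[0][0] + B[0][0] = 2 + -1 = 1, A[0][1] + B[1][0] = -4 + -5 = -9) = -9 (attained at k = 1)
  C[0][1] = min over k of (A[0][0] + B[0][1] = 2 + -1 = 1, A[0][1] + B[1][1] = -4 + 7 = 3) = 1 (attained at k = 0)
  C[1][0] = min over k of (A[1][0] + B[0][0] = 4 + -1 = 3, A[1][1] + B[1][0] = 2 + -5 = -3) = -3 (attained at k = 1)
  C[1][1] = min over k of (A[1][0] + B[0][1] = 4 + -1 = 3, A[1][1] + B[1][1] = 2 + 7 = 9) = 3 (attained at k = 0)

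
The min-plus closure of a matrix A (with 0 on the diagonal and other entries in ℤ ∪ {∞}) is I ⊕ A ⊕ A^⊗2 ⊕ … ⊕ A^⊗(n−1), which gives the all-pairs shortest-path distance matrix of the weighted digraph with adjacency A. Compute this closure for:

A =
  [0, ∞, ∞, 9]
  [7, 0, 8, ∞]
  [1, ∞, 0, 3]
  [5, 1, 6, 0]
Closure =
  [0, 10, 15, 9]
  [7, 0, 8, 11]
  [1, 4, 0, 3]
  [5, 1, 6, 0]

This is the Floyd-Warshall all-pairs shortest-path computation. For each intermediate vertex k = 0, 1, …, 3, update dist[i][j] ← min(dist[i][j], dist[i][k] + dist[k][j]). The final matrix gives, for each (i, j), the minimum total weight of any directed path from i to j (possibly empty when i = j).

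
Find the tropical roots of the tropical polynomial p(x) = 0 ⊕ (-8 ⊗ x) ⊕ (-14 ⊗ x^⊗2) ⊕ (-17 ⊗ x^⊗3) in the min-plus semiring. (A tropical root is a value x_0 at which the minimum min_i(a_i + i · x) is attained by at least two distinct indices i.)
Roots: {3, 6, 8}

Each tropical root is a break point of the lower envelope of the lines y = a_i + i · x (there are 4 lines, with slopes 0, 1, ..., 3). Only the lines that attain the minimum somewhere contribute to roots; other lines are dominated. Here the surviving (envelope) indices are i = 3, i = 2, i = 1, i = 0.
Intersections between consecutive envelope lines give the roots: for adjacent envelope indices i < j the intersection is x = (a_i − a_j) / (j − i). Reading off the sorted break points: {3, 6, 8}.
Verification: at each break x_0, at least two indices attain the minimum of min_i(a_i + i · x_0).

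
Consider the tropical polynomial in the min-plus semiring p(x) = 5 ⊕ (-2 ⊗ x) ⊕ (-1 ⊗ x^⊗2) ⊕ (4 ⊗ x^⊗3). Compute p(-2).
p(-2) = -5

A tropical monomial a ⊗ x^⊗i evaluates to a + i · x. Evaluating each term at x = -2:
  Term 0 contributes 5 + 0 · -2 = 5
  Term 1 contributes -2 + 1 · -2 = -4
  Term 2 contributes -1 + 2 · -2 = -5
  Term 3 contributes 4 + 3 · -2 = -2
p(-2) = ⊕ of these = min[5, -4, -5, -2] = -5.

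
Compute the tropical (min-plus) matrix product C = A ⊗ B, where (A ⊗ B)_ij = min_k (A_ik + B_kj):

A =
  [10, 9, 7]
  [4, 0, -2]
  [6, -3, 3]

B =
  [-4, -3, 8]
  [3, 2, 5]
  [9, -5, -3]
A ⊗ B =
  [6, 2, 4]
  [0, -7, -5]
  [0, -2, 0]

Apply the min-plus product entry-by-entry:
  C[0][0] = min over k of (A[0][0] + B[0][0] = 10 + -4 = 6, A[0][1] + B[1][0] = 9 + 3 = 12, A[0][2] + B[2][0] = 7 + 9 = 16) = 6 (attained at k = 0)
  C[0][1] = min over k of (A[0][0] + B[0][1] = 10 + -3 = 7, A[0][1] + B[1][1] = 9 + 2 = 11, A[0][2] + B[2][1] = 7 + -5 = 2) = 2 (attained at k = 2)
  C[0][2] = min over k of (A[0][0] + B[0][2] = 10 + 8 = 18, A[0][1] + B[1][2] = 9 + 5 = 14, A[0][2] + B[2][2] = 7 + -3 = 4) = 4 (attained at k = 2)
  C[1][0] = min over k of (A[1][0] + B[0][0] = 4 + -4 = 0, A[1][1] + B[1][0] = 0 + 3 = 3, A[1][2] + B[2][0] = -2 + 9 = 7) = 0 (attained at k = 0)
  C[1][1] = min over k of (A[1][0] + B[0][1] = 4 + -3 = 1, A[1][1] + B[1][1] = 0 + 2 = 2, A[1][2] + B[2][1] = -2 + -5 = -7) = -7 (attained at k = 2)
  C[1][2] = min over k of (A[1][0] + B[0][2] = 4 + 8 = 12, A[1][1] + B[1][2] = 0 + 5 = 5, A[1][2] + B[2][2] = -2 + -3 = -5) = -5 (attained at k = 2)
  C[2][0] = min over k of (A[2][0] + B[0][0] = 6 + -4 = 2, A[2][1] + B[1][0] = -3 + 3 = 0, A[2][2] + B[2][0] = 3 + 9 = 12) = 0 (attained at k = 1)
  C[2][1] = min over k of (A[2][0] + B[0][1] = 6 + -3 = 3, A[2][1] + B[1][1] = -3 + 2 = -1, A[2][2] + B[2][1] = 3 + -5 = -2) = -2 (attained at k = 2)
  C[2][2] = min over k of (A[2][0] + B[0][2] = 6 + 8 = 14, A[2][1] + B[1][2] = -3 + 5 = 2, A[2][2] + B[2][2] = 3 + -3 = 0) = 0 (attained at k = 2)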